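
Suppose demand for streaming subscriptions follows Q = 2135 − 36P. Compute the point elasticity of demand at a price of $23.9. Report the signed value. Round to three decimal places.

At P = 23.9, Q = 1274.600.
dQ/dP = −36.
ε = (dQ/dP)(P/Q) = (-36)(23.9/1274.600).

-0.675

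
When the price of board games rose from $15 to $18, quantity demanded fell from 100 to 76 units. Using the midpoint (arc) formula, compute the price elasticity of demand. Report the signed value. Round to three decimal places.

ΔQ = 76 − 100 = -24; ΔP = 18 − 15 = 3.
Midpoints: P̄ = 16.50, Q̄ = 88.0.
ε = (ΔQ/ΔP)(P̄/Q̄) = (-24/3)(16.50/88.0).

-1.500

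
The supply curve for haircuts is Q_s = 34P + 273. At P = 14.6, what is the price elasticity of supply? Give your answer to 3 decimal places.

At P = 14.6, Q_s = 769.40.
dQ_s/dP = 34.
ε_s = (dQ_s/dP)(P/Q_s) = (34)(14.6/769.40).

0.645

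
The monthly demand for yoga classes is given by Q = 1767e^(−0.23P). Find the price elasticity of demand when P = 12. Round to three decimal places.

-2.760

At P = 12, Q = 111.837.
dQ/dP = −0.23·1767e^(−0.23P) = −0.23Q = -25.722.
ε = (dQ/dP)(P/Q) = (-25.722)(12/111.837).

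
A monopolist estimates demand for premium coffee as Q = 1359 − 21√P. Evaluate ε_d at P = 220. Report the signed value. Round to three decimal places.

-0.149

At P = 220, Q = 1047.520.
dQ/dP = −21/(2√P) = -0.708.
ε = (dQ/dP)(P/Q) = (-0.708)(220/1047.520).
|ε| < 1, so demand is inelastic at this price.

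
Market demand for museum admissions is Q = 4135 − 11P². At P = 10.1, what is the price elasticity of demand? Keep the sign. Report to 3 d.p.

At P = 10.1, Q = 3012.890.
dQ/dP = −22P = -222.200.
ε = (dQ/dP)(P/Q) = (-222.200)(10.1/3012.890).
|ε| < 1, so demand is inelastic at this price.

-0.745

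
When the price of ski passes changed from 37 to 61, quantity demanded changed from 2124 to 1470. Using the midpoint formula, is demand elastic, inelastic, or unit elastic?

inelastic

Arc ε ≈ -0.743.
|ε| = 0.74 < 1.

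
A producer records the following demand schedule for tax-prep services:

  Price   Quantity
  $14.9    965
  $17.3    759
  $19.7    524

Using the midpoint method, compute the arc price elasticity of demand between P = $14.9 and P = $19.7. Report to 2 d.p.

At P = 14.9, Q = 965; at P = 19.7, Q = 524.
ΔQ = -441, ΔP = 4.8. Midpoints: P̄ = 17.30, Q̄ = 744.5.
ε = (ΔQ/ΔP)(P̄/Q̄) = (-441/4.8)(17.30/744.5).

-2.13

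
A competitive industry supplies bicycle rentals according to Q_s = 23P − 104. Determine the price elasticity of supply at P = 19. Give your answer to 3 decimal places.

At P = 19, Q_s = 333.
dQ_s/dP = 23.
ε_s = (dQ_s/dP)(P/Q_s) = (23)(19/333).

1.312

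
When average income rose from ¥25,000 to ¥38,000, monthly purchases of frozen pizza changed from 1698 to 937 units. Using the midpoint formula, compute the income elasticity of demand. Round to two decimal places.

ΔQ = -761, ΔI = 13000. Midpoints: Ī = 31,500, Q̄ = 1317.5.
ε_I = (ΔQ/ΔI)(Ī/Q̄) = (-761/13000)(31500/1317.5).

-1.40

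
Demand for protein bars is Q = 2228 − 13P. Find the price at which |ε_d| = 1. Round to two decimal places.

For linear demand Q = a − bP, ε = −bP/(a − bP). |ε| = 1 when bP = a − bP, i.e. P = a/(2b).
P = 2228/(2·13) = 2228/26 = 85.6923.

85.69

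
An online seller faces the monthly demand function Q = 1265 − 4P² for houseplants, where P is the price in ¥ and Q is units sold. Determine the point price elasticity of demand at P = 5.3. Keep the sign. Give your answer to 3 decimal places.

At P = 5.3, Q = 1152.640.
dQ/dP = −8P = -42.400.
ε = (dQ/dP)(P/Q) = (-42.400)(5.3/1152.640).
|ε| < 1, so demand is inelastic at this price.

-0.195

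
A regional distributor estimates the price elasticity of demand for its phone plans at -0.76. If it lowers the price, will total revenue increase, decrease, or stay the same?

|ε| = 0.76 < 1, so demand is inelastic. A price cut therefore reduces total revenue.

decrease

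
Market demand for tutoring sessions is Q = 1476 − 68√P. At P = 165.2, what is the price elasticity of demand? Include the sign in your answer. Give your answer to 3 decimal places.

At P = 165.2, Q = 601.995.
dQ/dP = −68/(2√P) = -2.645.
ε = (dQ/dP)(P/Q) = (-2.645)(165.2/601.995).
|ε| < 1, so demand is inelastic at this price.

-0.726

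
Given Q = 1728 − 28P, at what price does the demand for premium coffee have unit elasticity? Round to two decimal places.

30.86

For linear demand Q = a − bP, ε = −bP/(a − bP). |ε| = 1 when bP = a − bP, i.e. P = a/(2b).
P = 1728/(2·28) = 1728/56 = 30.8571.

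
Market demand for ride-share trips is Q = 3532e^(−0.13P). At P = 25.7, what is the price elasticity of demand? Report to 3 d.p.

-3.341

At P = 25.7, Q = 125.038.
dQ/dP = −0.13·3532e^(−0.13P) = −0.13Q = -16.255.
ε = (dQ/dP)(P/Q) = (-16.255)(25.7/125.038).
|ε| > 1, so demand is elastic at this price.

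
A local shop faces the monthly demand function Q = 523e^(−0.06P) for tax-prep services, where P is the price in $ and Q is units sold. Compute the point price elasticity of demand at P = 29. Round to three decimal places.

At P = 29, Q = 91.797.
dQ/dP = −0.06·523e^(−0.06P) = −0.06Q = -5.508.
ε = (dQ/dP)(P/Q) = (-5.508)(29/91.797).
|ε| > 1, so demand is elastic at this price.

-1.740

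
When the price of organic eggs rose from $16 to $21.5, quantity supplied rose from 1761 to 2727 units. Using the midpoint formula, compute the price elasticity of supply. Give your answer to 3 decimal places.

ΔQ = 2727 − 1761 = 966; ΔP = 21.5 − 16 = 5.5.
Midpoints: P̄ = 18.75, Q̄ = 2244.0.
ε_s = (ΔQ/ΔP)(P̄/Q̄) = (966/5.5)(18.75/2244.0).

1.468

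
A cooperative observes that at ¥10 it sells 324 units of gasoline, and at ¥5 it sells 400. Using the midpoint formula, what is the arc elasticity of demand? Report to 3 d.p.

-0.315

ΔQ = 400 − 324 = 76; ΔP = 5 − 10 = -5.
Midpoints: P̄ = 7.50, Q̄ = 362.0.
ε = (ΔQ/ΔP)(P̄/Q̄) = (76/-5)(7.50/362.0).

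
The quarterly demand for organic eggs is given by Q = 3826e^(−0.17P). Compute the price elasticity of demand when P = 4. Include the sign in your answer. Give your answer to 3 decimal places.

-0.680

At P = 4, Q = 1938.317.
dQ/dP = −0.17·3826e^(−0.17P) = −0.17Q = -329.514.
ε = (dQ/dP)(P/Q) = (-329.514)(4/1938.317).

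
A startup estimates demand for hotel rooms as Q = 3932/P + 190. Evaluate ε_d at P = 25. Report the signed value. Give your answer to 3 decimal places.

At P = 25, Q = 347.280.
dQ/dP = −3932/P² = -6.291.
ε = (dQ/dP)(P/Q) = (-6.291)(25/347.280).

-0.453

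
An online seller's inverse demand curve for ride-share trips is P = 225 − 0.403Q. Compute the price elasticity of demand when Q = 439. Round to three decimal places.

At Q = 439, P = 225 − 0.403(439) = 48.08.
dP/dQ = −0.403, so dQ/dP = 1/(−0.403) = -2.481.
ε = (dQ/dP)(P/Q) = (-2.481)(48.08/439).

-0.272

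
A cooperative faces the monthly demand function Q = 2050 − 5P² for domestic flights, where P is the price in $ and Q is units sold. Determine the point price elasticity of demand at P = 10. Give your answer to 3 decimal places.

At P = 10, Q = 1550.
dQ/dP = −10P = -100.
ε = (dQ/dP)(P/Q) = (-100)(10/1550).
|ε| < 1, so demand is inelastic at this price.

-0.645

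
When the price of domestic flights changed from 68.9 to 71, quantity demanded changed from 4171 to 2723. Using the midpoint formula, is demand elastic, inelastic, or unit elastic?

Arc ε ≈ -13.993.
|ε| = 13.99 > 1.

elastic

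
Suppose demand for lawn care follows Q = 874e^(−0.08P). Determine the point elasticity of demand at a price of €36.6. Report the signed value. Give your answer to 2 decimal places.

-2.93

At P = 36.6, Q = 46.762.
dQ/dP = −0.08·874e^(−0.08P) = −0.08Q = -3.741.
ε = (dQ/dP)(P/Q) = (-3.741)(36.6/46.762).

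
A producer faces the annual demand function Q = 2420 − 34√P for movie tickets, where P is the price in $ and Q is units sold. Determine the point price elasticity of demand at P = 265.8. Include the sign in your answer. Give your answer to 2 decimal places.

-0.15

At P = 265.8, Q = 1865.685.
dQ/dP = −34/(2√P) = -1.043.
ε = (dQ/dP)(P/Q) = (-1.043)(265.8/1865.685).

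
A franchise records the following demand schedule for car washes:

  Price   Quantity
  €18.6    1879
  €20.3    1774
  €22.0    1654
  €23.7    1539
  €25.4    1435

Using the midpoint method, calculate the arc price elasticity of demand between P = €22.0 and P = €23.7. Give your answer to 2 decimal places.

At P = 22.0, Q = 1654; at P = 23.7, Q = 1539.
ΔQ = -115, ΔP = 1.7. Midpoints: P̄ = 22.85, Q̄ = 1596.5.
ε = (ΔQ/ΔP)(P̄/Q̄) = (-115/1.7)(22.85/1596.5).

-0.97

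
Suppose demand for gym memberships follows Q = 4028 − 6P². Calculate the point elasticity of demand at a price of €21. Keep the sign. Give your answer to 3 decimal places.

At P = 21, Q = 1382.
dQ/dP = −12P = -252.
ε = (dQ/dP)(P/Q) = (-252)(21/1382).
|ε| > 1, so demand is elastic at this price.

-3.829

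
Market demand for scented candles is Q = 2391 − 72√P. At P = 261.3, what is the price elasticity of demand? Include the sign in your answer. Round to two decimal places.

-0.47

At P = 261.3, Q = 1227.136.
dQ/dP = −72/(2√P) = -2.227.
ε = (dQ/dP)(P/Q) = (-2.227)(261.3/1227.136).
|ε| < 1, so demand is inelastic at this price.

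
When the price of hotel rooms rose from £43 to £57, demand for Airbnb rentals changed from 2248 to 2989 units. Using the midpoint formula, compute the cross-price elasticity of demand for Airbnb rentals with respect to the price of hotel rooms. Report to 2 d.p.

1.01

ΔQ_x = 2989 − 2248 = 741; ΔP_y = 57 − 43 = 14.
Midpoints: P̄_y = 50.00, Q̄_x = 2618.5.
ε_xy = (ΔQ_x/ΔP_y)(P̄_y/Q̄_x) = (741/14)(50.00/2618.5).
ε_xy > 0, so the goods are substitutes.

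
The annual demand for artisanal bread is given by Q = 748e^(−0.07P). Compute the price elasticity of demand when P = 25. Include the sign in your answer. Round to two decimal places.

At P = 25, Q = 129.983.
dQ/dP = −0.07·748e^(−0.07P) = −0.07Q = -9.099.
ε = (dQ/dP)(P/Q) = (-9.099)(25/129.983).
|ε| > 1, so demand is elastic at this price.

-1.75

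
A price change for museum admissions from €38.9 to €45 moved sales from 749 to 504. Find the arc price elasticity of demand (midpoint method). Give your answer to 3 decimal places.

-2.689

ΔQ = 504 − 749 = -245; ΔP = 45 − 38.9 = 6.1.
Midpoints: P̄ = 41.95, Q̄ = 626.5.
ε = (ΔQ/ΔP)(P̄/Q̄) = (-245/6.1)(41.95/626.5).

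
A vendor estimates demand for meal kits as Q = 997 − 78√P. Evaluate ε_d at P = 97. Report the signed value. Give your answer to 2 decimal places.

At P = 97, Q = 228.789.
dQ/dP = −78/(2√P) = -3.960.
ε = (dQ/dP)(P/Q) = (-3.960)(97/228.789).

-1.68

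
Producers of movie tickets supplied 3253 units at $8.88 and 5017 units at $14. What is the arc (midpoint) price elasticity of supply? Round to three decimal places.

0.953

ΔQ = 5017 − 3253 = 1764; ΔP = 14 − 8.88 = 5.12.
Midpoints: P̄ = 11.44, Q̄ = 4135.0.
ε_s = (ΔQ/ΔP)(P̄/Q̄) = (1764/5.12)(11.44/4135.0).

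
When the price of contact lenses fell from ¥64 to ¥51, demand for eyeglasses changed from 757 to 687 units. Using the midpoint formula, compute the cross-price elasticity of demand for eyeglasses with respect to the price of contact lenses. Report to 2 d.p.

ΔQ_x = 687 − 757 = -70; ΔP_y = 51 − 64 = -13.
Midpoints: P̄_y = 57.50, Q̄_x = 722.0.
ε_xy = (ΔQ_x/ΔP_y)(P̄_y/Q̄_x) = (-70/-13)(57.50/722.0).

0.43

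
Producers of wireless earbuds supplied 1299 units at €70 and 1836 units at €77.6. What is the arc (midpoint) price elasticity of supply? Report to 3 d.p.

ΔQ = 1836 − 1299 = 537; ΔP = 77.6 − 70 = 7.6.
Midpoints: P̄ = 73.80, Q̄ = 1567.5.
ε_s = (ΔQ/ΔP)(P̄/Q̄) = (537/7.6)(73.80/1567.5).

3.327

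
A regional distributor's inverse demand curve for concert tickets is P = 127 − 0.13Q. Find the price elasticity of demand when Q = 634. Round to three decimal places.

-0.541

At Q = 634, P = 127 − 0.13(634) = 44.58.
dP/dQ = −0.13, so dQ/dP = 1/(−0.13) = -7.692.
ε = (dQ/dP)(P/Q) = (-7.692)(44.58/634).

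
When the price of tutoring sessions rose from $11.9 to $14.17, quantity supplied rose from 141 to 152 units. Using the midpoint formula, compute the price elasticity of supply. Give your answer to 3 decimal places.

ΔQ = 152 − 141 = 11; ΔP = 14.17 − 11.9 = 2.27.
Midpoints: P̄ = 13.04, Q̄ = 146.5.
ε_s = (ΔQ/ΔP)(P̄/Q̄) = (11/2.27)(13.04/146.5).

0.431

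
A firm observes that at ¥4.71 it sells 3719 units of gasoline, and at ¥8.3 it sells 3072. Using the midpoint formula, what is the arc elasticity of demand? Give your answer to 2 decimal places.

ΔQ = 3072 − 3719 = -647; ΔP = 8.3 − 4.71 = 3.59.
Midpoints: P̄ = 6.51, Q̄ = 3395.5.
ε = (ΔQ/ΔP)(P̄/Q̄) = (-647/3.59)(6.51/3395.5).

-0.35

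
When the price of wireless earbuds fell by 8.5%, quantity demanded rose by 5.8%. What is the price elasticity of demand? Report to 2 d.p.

ε = %ΔQ / %ΔP = (5.8)/(-8.5) = -0.682.

-0.68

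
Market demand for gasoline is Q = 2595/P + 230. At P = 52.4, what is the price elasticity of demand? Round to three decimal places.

-0.177

At P = 52.4, Q = 279.523.
dQ/dP = −2595/P² = -0.945.
ε = (dQ/dP)(P/Q) = (-0.945)(52.4/279.523).
|ε| < 1, so demand is inelastic at this price.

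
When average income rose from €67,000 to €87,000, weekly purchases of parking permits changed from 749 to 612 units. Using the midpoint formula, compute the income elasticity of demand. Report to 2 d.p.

-0.78

ΔQ = -137, ΔI = 20000. Midpoints: Ī = 77,000, Q̄ = 680.5.
ε_I = (ΔQ/ΔI)(Ī/Q̄) = (-137/20000)(77000/680.5).
ε_I < 0, so the good is inferior.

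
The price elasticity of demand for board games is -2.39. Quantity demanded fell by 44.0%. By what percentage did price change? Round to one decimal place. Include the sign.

18.4%

%ΔP ≈ %ΔQ / ε = (-44.0%)/(-2.39) = 18.41%.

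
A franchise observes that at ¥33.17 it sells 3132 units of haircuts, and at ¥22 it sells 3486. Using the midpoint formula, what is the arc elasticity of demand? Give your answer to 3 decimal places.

ΔQ = 3486 − 3132 = 354; ΔP = 22 − 33.17 = -11.17.
Midpoints: P̄ = 27.59, Q̄ = 3309.0.
ε = (ΔQ/ΔP)(P̄/Q̄) = (354/-11.17)(27.59/3309.0).

-0.264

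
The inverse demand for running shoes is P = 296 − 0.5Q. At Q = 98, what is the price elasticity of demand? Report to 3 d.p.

At Q = 98, P = 296 − 0.5(98) = 247.00.
dP/dQ = −0.5, so dQ/dP = 1/(−0.5) = -2.000.
ε = (dQ/dP)(P/Q) = (-2.000)(247.00/98).

-5.041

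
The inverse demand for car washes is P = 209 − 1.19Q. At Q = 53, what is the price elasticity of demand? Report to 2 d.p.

At Q = 53, P = 209 − 1.19(53) = 145.93.
dP/dQ = −1.19, so dQ/dP = 1/(−1.19) = -0.840.
ε = (dQ/dP)(P/Q) = (-0.840)(145.93/53).

-2.31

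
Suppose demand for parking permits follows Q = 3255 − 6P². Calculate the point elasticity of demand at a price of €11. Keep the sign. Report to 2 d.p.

At P = 11, Q = 2529.
dQ/dP = −12P = -132.
ε = (dQ/dP)(P/Q) = (-132)(11/2529).

-0.57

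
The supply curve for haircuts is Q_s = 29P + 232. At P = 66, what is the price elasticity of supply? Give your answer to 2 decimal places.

At P = 66, Q_s = 2146.
dQ_s/dP = 29.
ε_s = (dQ_s/dP)(P/Q_s) = (29)(66/2146).

0.89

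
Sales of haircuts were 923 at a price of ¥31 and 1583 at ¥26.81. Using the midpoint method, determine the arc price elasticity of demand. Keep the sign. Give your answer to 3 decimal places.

ΔQ = 1583 − 923 = 660; ΔP = 26.81 − 31 = -4.19.
Midpoints: P̄ = 28.91, Q̄ = 1253.0.
ε = (ΔQ/ΔP)(P̄/Q̄) = (660/-4.19)(28.91/1253.0).

-3.634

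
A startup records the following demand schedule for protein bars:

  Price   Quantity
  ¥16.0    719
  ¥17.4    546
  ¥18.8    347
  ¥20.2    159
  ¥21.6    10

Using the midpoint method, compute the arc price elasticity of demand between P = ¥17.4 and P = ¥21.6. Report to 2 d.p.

At P = 17.4, Q = 546; at P = 21.6, Q = 10.
ΔQ = -536, ΔP = 4.2. Midpoints: P̄ = 19.50, Q̄ = 278.0.
ε = (ΔQ/ΔP)(P̄/Q̄) = (-536/4.2)(19.50/278.0).

-8.95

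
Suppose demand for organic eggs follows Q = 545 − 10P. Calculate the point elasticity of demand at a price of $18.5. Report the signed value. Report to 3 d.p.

At P = 18.5, Q = 360.
dQ/dP = −10.
ε = (dQ/dP)(P/Q) = (-10)(18.5/360).

-0.514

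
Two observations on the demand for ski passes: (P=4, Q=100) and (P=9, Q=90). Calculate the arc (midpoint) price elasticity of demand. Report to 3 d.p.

ΔQ = 90 − 100 = -10; ΔP = 9 − 4 = 5.
Midpoints: P̄ = 6.50, Q̄ = 95.0.
ε = (ΔQ/ΔP)(P̄/Q̄) = (-10/5)(6.50/95.0).

-0.137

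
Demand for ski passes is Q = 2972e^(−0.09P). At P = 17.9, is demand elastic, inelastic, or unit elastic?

elastic

Q = 593.472, dQ/dP = -53.412.
ε = (dQ/dP)(P/Q) ≈ -1.611.
|ε| = 1.61 > 1.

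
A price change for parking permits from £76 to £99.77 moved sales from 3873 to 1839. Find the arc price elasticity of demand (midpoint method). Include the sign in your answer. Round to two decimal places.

ΔQ = 1839 − 3873 = -2034; ΔP = 99.77 − 76 = 23.77.
Midpoints: P̄ = 87.88, Q̄ = 2856.0.
ε = (ΔQ/ΔP)(P̄/Q̄) = (-2034/23.77)(87.88/2856.0).

-2.63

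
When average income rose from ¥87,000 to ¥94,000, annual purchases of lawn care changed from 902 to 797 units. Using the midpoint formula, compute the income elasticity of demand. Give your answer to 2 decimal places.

-1.60

ΔQ = -105, ΔI = 7000. Midpoints: Ī = 90,500, Q̄ = 849.5.
ε_I = (ΔQ/ΔI)(Ī/Q̄) = (-105/7000)(90500/849.5).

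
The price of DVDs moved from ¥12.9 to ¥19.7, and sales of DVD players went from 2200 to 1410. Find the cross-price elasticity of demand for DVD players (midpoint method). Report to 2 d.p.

-1.05

ΔQ_x = 1410 − 2200 = -790; ΔP_y = 19.7 − 12.9 = 6.8.
Midpoints: P̄_y = 16.30, Q̄_x = 1805.0.
ε_xy = (ΔQ_x/ΔP_y)(P̄_y/Q̄_x) = (-790/6.8)(16.30/1805.0).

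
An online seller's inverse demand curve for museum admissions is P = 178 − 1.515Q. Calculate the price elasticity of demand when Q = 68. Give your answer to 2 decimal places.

At Q = 68, P = 178 − 1.515(68) = 74.98.
dP/dQ = −1.515, so dQ/dP = 1/(−1.515) = -0.660.
ε = (dQ/dP)(P/Q) = (-0.660)(74.98/68).

-0.73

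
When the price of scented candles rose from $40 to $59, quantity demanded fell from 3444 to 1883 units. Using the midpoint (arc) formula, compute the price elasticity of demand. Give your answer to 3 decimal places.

ΔQ = 1883 − 3444 = -1561; ΔP = 59 − 40 = 19.
Midpoints: P̄ = 49.50, Q̄ = 2663.5.
ε = (ΔQ/ΔP)(P̄/Q̄) = (-1561/19)(49.50/2663.5).

-1.527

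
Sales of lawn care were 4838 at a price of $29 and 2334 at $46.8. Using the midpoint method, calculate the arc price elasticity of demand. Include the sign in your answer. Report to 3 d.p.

ΔQ = 2334 − 4838 = -2504; ΔP = 46.8 − 29 = 17.8.
Midpoints: P̄ = 37.90, Q̄ = 3586.0.
ε = (ΔQ/ΔP)(P̄/Q̄) = (-2504/17.8)(37.90/3586.0).

-1.487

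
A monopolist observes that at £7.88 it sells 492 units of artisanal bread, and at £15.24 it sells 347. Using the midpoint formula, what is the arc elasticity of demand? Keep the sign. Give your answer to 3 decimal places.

ΔQ = 347 − 492 = -145; ΔP = 15.24 − 7.88 = 7.36.
Midpoints: P̄ = 11.56, Q̄ = 419.5.
ε = (ΔQ/ΔP)(P̄/Q̄) = (-145/7.36)(11.56/419.5).

-0.543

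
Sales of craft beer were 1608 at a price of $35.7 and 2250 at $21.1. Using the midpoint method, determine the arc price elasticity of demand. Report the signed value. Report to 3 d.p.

ΔQ = 2250 − 1608 = 642; ΔP = 21.1 − 35.7 = -14.6.
Midpoints: P̄ = 28.40, Q̄ = 1929.0.
ε = (ΔQ/ΔP)(P̄/Q̄) = (642/-14.6)(28.40/1929.0).

-0.647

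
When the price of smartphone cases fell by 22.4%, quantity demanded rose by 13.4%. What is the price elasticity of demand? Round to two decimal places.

ε = %ΔQ / %ΔP = (13.4)/(-22.4) = -0.598.

-0.60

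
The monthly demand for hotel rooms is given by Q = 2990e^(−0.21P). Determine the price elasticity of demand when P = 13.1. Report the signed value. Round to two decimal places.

At P = 13.1, Q = 190.953.
dQ/dP = −0.21·2990e^(−0.21P) = −0.21Q = -40.100.
ε = (dQ/dP)(P/Q) = (-40.100)(13.1/190.953).
|ε| > 1, so demand is elastic at this price.

-2.75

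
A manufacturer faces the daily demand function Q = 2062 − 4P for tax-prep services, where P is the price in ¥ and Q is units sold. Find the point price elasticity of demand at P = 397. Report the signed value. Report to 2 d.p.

-3.35

At P = 397, Q = 474.
dQ/dP = −4.
ε = (dQ/dP)(P/Q) = (-4)(397/474).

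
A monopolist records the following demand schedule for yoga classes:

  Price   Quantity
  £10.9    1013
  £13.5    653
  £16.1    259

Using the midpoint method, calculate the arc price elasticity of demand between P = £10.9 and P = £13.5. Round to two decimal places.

-2.03

At P = 10.9, Q = 1013; at P = 13.5, Q = 653.
ΔQ = -360, ΔP = 2.6. Midpoints: P̄ = 12.20, Q̄ = 833.0.
ε = (ΔQ/ΔP)(P̄/Q̄) = (-360/2.6)(12.20/833.0).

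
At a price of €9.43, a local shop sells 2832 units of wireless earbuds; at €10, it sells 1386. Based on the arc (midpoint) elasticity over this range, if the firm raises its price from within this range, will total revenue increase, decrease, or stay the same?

decrease

Arc ε = (-1446/0.57)(9.71/2109.0) ≈ -11.686.
|ε| = 11.69 > 1, so demand is elastic. A price rise therefore reduces total revenue.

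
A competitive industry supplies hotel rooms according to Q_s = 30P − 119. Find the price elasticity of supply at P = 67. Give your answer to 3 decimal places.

At P = 67, Q_s = 1891.
dQ_s/dP = 30.
ε_s = (dQ_s/dP)(P/Q_s) = (30)(67/1891).

1.063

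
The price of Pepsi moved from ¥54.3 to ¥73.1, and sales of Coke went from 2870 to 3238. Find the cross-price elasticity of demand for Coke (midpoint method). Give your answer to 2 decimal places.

ΔQ_x = 3238 − 2870 = 368; ΔP_y = 73.1 − 54.3 = 18.8.
Midpoints: P̄_y = 63.70, Q̄_x = 3054.0.
ε_xy = (ΔQ_x/ΔP_y)(P̄_y/Q̄_x) = (368/18.8)(63.70/3054.0).

0.41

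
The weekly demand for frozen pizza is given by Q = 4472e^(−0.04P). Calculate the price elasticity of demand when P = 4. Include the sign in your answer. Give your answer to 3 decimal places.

-0.160

At P = 4, Q = 3810.787.
dQ/dP = −0.04·4472e^(−0.04P) = −0.04Q = -152.431.
ε = (dQ/dP)(P/Q) = (-152.431)(4/3810.787).
|ε| < 1, so demand is inelastic at this price.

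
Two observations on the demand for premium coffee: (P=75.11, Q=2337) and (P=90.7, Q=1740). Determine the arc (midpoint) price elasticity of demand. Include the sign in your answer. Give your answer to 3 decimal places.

ΔQ = 1740 − 2337 = -597; ΔP = 90.7 − 75.11 = 15.59.
Midpoints: P̄ = 82.91, Q̄ = 2038.5.
ε = (ΔQ/ΔP)(P̄/Q̄) = (-597/15.59)(82.91/2038.5).

-1.557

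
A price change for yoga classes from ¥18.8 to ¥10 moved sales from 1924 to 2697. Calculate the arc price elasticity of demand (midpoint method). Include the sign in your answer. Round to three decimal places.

ΔQ = 2697 − 1924 = 773; ΔP = 10 − 18.8 = -8.8.
Midpoints: P̄ = 14.40, Q̄ = 2310.5.
ε = (ΔQ/ΔP)(P̄/Q̄) = (773/-8.8)(14.40/2310.5).

-0.547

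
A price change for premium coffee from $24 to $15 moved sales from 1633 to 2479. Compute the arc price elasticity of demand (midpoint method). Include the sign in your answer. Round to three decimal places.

-0.892

ΔQ = 2479 − 1633 = 846; ΔP = 15 − 24 = -9.
Midpoints: P̄ = 19.50, Q̄ = 2056.0.
ε = (ΔQ/ΔP)(P̄/Q̄) = (846/-9)(19.50/2056.0).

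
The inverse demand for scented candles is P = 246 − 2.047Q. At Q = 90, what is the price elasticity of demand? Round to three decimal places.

-0.335

At Q = 90, P = 246 − 2.047(90) = 61.77.
dP/dQ = −2.047, so dQ/dP = 1/(−2.047) = -0.489.
ε = (dQ/dP)(P/Q) = (-0.489)(61.77/90).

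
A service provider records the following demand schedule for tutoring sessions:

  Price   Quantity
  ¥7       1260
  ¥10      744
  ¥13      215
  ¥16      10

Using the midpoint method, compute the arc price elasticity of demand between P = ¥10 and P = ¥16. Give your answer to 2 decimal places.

-4.22

At P = 10, Q = 744; at P = 16, Q = 10.
ΔQ = -734, ΔP = 6. Midpoints: P̄ = 13.00, Q̄ = 377.0.
ε = (ΔQ/ΔP)(P̄/Q̄) = (-734/6)(13.00/377.0).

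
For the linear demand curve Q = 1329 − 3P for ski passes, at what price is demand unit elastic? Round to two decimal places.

221.50

For linear demand Q = a − bP, ε = −bP/(a − bP). |ε| = 1 when bP = a − bP, i.e. P = a/(2b).
P = 1329/(2·3) = 1329/6 = 221.5000.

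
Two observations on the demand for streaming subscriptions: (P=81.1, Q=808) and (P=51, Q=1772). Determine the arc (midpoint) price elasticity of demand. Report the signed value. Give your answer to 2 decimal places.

-1.64

ΔQ = 1772 − 808 = 964; ΔP = 51 − 81.1 = -30.1.
Midpoints: P̄ = 66.05, Q̄ = 1290.0.
ε = (ΔQ/ΔP)(P̄/Q̄) = (964/-30.1)(66.05/1290.0).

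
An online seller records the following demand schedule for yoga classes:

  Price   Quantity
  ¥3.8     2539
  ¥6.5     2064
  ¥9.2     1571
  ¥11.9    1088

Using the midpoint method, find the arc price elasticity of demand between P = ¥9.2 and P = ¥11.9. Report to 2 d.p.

-1.42

At P = 9.2, Q = 1571; at P = 11.9, Q = 1088.
ΔQ = -483, ΔP = 2.7. Midpoints: P̄ = 10.55, Q̄ = 1329.5.
ε = (ΔQ/ΔP)(P̄/Q̄) = (-483/2.7)(10.55/1329.5).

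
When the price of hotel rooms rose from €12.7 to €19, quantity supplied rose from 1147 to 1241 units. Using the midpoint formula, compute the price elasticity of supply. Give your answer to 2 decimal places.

ΔQ = 1241 − 1147 = 94; ΔP = 19 − 12.7 = 6.3.
Midpoints: P̄ = 15.85, Q̄ = 1194.0.
ε_s = (ΔQ/ΔP)(P̄/Q̄) = (94/6.3)(15.85/1194.0).

0.20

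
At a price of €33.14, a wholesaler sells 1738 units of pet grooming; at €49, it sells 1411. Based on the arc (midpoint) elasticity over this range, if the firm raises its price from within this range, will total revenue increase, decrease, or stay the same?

increase

Arc ε = (-327/15.86)(41.07/1574.5) ≈ -0.538.
|ε| = 0.54 < 1, so demand is inelastic. A price rise therefore raises total revenue.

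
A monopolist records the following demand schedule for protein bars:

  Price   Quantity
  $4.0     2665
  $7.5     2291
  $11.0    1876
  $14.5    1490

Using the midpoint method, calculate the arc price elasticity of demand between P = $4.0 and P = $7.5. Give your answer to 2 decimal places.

At P = 4.0, Q = 2665; at P = 7.5, Q = 2291.
ΔQ = -374, ΔP = 3.5. Midpoints: P̄ = 5.75, Q̄ = 2478.0.
ε = (ΔQ/ΔP)(P̄/Q̄) = (-374/3.5)(5.75/2478.0).

-0.25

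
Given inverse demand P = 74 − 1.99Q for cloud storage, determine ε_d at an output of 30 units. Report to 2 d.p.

At Q = 30, P = 74 − 1.99(30) = 14.30.
dP/dQ = −1.99, so dQ/dP = 1/(−1.99) = -0.503.
ε = (dQ/dP)(P/Q) = (-0.503)(14.30/30).

-0.24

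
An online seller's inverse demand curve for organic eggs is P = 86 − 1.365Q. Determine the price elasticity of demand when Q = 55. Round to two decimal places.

-0.15

At Q = 55, P = 86 − 1.365(55) = 10.92.
dP/dQ = −1.365, so dQ/dP = 1/(−1.365) = -0.733.
ε = (dQ/dP)(P/Q) = (-0.733)(10.92/55).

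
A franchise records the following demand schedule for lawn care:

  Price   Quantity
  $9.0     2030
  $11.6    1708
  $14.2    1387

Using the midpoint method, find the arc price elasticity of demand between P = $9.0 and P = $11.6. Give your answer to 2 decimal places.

At P = 9.0, Q = 2030; at P = 11.6, Q = 1708.
ΔQ = -322, ΔP = 2.6. Midpoints: P̄ = 10.30, Q̄ = 1869.0.
ε = (ΔQ/ΔP)(P̄/Q̄) = (-322/2.6)(10.30/1869.0).

-0.68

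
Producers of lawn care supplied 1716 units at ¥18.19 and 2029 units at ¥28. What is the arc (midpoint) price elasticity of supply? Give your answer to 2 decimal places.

ΔQ = 2029 − 1716 = 313; ΔP = 28 − 18.19 = 9.81.
Midpoints: P̄ = 23.09, Q̄ = 1872.5.
ε_s = (ΔQ/ΔP)(P̄/Q̄) = (313/9.81)(23.09/1872.5).

0.39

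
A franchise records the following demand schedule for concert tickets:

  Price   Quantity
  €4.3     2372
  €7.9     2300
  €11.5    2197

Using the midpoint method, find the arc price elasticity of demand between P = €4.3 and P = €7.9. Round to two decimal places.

-0.05

At P = 4.3, Q = 2372; at P = 7.9, Q = 2300.
ΔQ = -72, ΔP = 3.6. Midpoints: P̄ = 6.10, Q̄ = 2336.0.
ε = (ΔQ/ΔP)(P̄/Q̄) = (-72/3.6)(6.10/2336.0).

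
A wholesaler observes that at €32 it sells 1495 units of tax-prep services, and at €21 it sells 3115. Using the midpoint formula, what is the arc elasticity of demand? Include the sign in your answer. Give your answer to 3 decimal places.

-1.693

ΔQ = 3115 − 1495 = 1620; ΔP = 21 − 32 = -11.
Midpoints: P̄ = 26.50, Q̄ = 2305.0.
ε = (ΔQ/ΔP)(P̄/Q̄) = (1620/-11)(26.50/2305.0).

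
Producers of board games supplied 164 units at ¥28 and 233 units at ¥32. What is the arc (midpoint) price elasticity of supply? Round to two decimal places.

2.61

ΔQ = 233 − 164 = 69; ΔP = 32 − 28 = 4.
Midpoints: P̄ = 30.00, Q̄ = 198.5.
ε_s = (ΔQ/ΔP)(P̄/Q̄) = (69/4)(30.00/198.5).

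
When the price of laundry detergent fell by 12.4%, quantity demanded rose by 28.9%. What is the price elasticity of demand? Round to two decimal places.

ε = %ΔQ / %ΔP = (28.9)/(-12.4) = -2.331.

-2.33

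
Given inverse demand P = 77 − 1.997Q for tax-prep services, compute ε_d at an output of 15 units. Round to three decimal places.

At Q = 15, P = 77 − 1.997(15) = 47.05.
dP/dQ = −1.997, so dQ/dP = 1/(−1.997) = -0.501.
ε = (dQ/dP)(P/Q) = (-0.501)(47.05/15).

-1.571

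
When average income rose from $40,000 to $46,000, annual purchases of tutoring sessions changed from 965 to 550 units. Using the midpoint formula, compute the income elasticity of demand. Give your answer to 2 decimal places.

ΔQ = -415, ΔI = 6000. Midpoints: Ī = 43,000, Q̄ = 757.5.
ε_I = (ΔQ/ΔI)(Ī/Q̄) = (-415/6000)(43000/757.5).

-3.93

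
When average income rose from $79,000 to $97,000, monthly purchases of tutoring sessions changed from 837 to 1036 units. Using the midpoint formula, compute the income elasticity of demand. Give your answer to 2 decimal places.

1.04

ΔQ = 199, ΔI = 18000. Midpoints: Ī = 88,000, Q̄ = 936.5.
ε_I = (ΔQ/ΔI)(Ī/Q̄) = (199/18000)(88000/936.5).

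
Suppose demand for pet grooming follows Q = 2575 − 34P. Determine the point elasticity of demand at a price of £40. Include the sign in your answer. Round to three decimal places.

At P = 40, Q = 1215.
dQ/dP = −34.
ε = (dQ/dP)(P/Q) = (-34)(40/1215).
|ε| > 1, so demand is elastic at this price.

-1.119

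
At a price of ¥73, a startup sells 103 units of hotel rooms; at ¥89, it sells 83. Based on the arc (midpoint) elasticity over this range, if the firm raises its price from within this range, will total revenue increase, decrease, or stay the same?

decrease

Arc ε = (-20/16)(81.00/93.0) ≈ -1.089.
|ε| = 1.09 > 1, so demand is elastic. A price rise therefore reduces total revenue.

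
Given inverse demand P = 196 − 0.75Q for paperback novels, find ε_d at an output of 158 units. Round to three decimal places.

-0.654

At Q = 158, P = 196 − 0.75(158) = 77.50.
dP/dQ = −0.75, so dQ/dP = 1/(−0.75) = -1.333.
ε = (dQ/dP)(P/Q) = (-1.333)(77.50/158).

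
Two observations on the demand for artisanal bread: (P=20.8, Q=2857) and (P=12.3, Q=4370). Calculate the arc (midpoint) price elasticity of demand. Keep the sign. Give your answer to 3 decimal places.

-0.815

ΔQ = 4370 − 2857 = 1513; ΔP = 12.3 − 20.8 = -8.5.
Midpoints: P̄ = 16.55, Q̄ = 3613.5.
ε = (ΔQ/ΔP)(P̄/Q̄) = (1513/-8.5)(16.55/3613.5).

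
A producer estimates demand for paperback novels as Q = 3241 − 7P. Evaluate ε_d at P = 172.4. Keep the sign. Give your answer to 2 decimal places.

At P = 172.4, Q = 2034.200.
dQ/dP = −7.
ε = (dQ/dP)(P/Q) = (-7)(172.4/2034.200).

-0.59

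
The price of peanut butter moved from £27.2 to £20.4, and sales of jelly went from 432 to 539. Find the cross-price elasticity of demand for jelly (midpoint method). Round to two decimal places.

ΔQ_x = 539 − 432 = 107; ΔP_y = 20.4 − 27.2 = -6.8.
Midpoints: P̄_y = 23.80, Q̄_x = 485.5.
ε_xy = (ΔQ_x/ΔP_y)(P̄_y/Q̄_x) = (107/-6.8)(23.80/485.5).

-0.77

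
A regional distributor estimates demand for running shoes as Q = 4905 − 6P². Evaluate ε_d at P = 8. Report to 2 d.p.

At P = 8, Q = 4521.
dQ/dP = −12P = -96.
ε = (dQ/dP)(P/Q) = (-96)(8/4521).

-0.17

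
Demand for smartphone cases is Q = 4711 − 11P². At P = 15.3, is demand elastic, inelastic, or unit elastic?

Q = 2136.010, dQ/dP = -336.600.
ε = (dQ/dP)(P/Q) ≈ -2.411.
|ε| = 2.41 > 1.

elastic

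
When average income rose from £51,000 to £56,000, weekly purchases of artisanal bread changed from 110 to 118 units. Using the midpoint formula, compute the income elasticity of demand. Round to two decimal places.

ΔQ = 8, ΔI = 5000. Midpoints: Ī = 53,500, Q̄ = 114.0.
ε_I = (ΔQ/ΔI)(Ī/Q̄) = (8/5000)(53500/114.0).

0.75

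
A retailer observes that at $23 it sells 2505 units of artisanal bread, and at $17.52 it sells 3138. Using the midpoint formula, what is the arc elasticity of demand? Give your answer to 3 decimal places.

ΔQ = 3138 − 2505 = 633; ΔP = 17.52 − 23 = -5.48.
Midpoints: P̄ = 20.26, Q̄ = 2821.5.
ε = (ΔQ/ΔP)(P̄/Q̄) = (633/-5.48)(20.26/2821.5).

-0.829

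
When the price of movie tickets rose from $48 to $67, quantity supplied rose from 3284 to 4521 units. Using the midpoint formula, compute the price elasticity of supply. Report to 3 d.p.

ΔQ = 4521 − 3284 = 1237; ΔP = 67 − 48 = 19.
Midpoints: P̄ = 57.50, Q̄ = 3902.5.
ε_s = (ΔQ/ΔP)(P̄/Q̄) = (1237/19)(57.50/3902.5).

0.959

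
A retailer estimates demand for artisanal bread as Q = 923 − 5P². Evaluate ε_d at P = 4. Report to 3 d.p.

-0.190

At P = 4, Q = 843.
dQ/dP = −10P = -40.
ε = (dQ/dP)(P/Q) = (-40)(4/843).
|ε| < 1, so demand is inelastic at this price.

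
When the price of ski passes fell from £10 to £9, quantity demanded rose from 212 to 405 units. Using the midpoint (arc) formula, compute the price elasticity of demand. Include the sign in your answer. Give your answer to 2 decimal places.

ΔQ = 405 − 212 = 193; ΔP = 9 − 10 = -1.
Midpoints: P̄ = 9.50, Q̄ = 308.5.
ε = (ΔQ/ΔP)(P̄/Q̄) = (193/-1)(9.50/308.5).

-5.94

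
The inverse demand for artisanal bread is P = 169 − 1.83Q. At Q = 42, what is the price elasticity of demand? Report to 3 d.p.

At Q = 42, P = 169 − 1.83(42) = 92.14.
dP/dQ = −1.83, so dQ/dP = 1/(−1.83) = -0.546.
ε = (dQ/dP)(P/Q) = (-0.546)(92.14/42).

-1.199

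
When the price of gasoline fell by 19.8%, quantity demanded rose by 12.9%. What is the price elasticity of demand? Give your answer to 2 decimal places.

ε = %ΔQ / %ΔP = (12.9)/(-19.8) = -0.652.

-0.65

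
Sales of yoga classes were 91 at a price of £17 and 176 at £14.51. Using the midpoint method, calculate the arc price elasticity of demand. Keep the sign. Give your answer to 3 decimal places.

ΔQ = 176 − 91 = 85; ΔP = 14.51 − 17 = -2.49.
Midpoints: P̄ = 15.75, Q̄ = 133.5.
ε = (ΔQ/ΔP)(P̄/Q̄) = (85/-2.49)(15.75/133.5).

-4.029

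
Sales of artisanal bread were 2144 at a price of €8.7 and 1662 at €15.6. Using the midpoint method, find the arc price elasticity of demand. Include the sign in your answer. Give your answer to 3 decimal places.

ΔQ = 1662 − 2144 = -482; ΔP = 15.6 − 8.7 = 6.9.
Midpoints: P̄ = 12.15, Q̄ = 1903.0.
ε = (ΔQ/ΔP)(P̄/Q̄) = (-482/6.9)(12.15/1903.0).

-0.446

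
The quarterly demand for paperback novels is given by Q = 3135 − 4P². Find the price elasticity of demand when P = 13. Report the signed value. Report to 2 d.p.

-0.55

At P = 13, Q = 2459.
dQ/dP = −8P = -104.
ε = (dQ/dP)(P/Q) = (-104)(13/2459).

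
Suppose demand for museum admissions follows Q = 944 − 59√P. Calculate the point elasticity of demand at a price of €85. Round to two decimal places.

At P = 85, Q = 400.047.
dQ/dP = −59/(2√P) = -3.200.
ε = (dQ/dP)(P/Q) = (-3.200)(85/400.047).

-0.68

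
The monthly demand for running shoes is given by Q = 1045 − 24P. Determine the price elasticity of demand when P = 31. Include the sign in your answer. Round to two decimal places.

At P = 31, Q = 301.
dQ/dP = −24.
ε = (dQ/dP)(P/Q) = (-24)(31/301).
|ε| > 1, so demand is elastic at this price.

-2.47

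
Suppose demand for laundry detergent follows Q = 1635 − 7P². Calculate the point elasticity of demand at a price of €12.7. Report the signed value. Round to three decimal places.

-4.463

At P = 12.7, Q = 505.970.
dQ/dP = −14P = -177.800.
ε = (dQ/dP)(P/Q) = (-177.800)(12.7/505.970).
|ε| > 1, so demand is elastic at this price.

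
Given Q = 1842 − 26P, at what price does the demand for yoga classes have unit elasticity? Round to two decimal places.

35.42

For linear demand Q = a − bP, ε = −bP/(a − bP). |ε| = 1 when bP = a − bP, i.e. P = a/(2b).
P = 1842/(2·26) = 1842/52 = 35.4231.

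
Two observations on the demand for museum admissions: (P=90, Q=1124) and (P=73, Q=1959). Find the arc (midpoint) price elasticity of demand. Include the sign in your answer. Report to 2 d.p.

ΔQ = 1959 − 1124 = 835; ΔP = 73 − 90 = -17.
Midpoints: P̄ = 81.50, Q̄ = 1541.5.
ε = (ΔQ/ΔP)(P̄/Q̄) = (835/-17)(81.50/1541.5).

-2.60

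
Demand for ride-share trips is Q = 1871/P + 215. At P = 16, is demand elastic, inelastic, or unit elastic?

inelastic

Q = 331.938, dQ/dP = -7.309.
ε = (dQ/dP)(P/Q) ≈ -0.352.
|ε| = 0.35 < 1.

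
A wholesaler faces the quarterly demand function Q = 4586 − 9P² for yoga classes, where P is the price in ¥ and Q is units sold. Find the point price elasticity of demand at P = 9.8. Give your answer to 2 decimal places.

-0.46

At P = 9.8, Q = 3721.640.
dQ/dP = −18P = -176.400.
ε = (dQ/dP)(P/Q) = (-176.400)(9.8/3721.640).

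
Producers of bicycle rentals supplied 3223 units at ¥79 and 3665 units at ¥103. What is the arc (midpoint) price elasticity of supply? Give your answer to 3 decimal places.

ΔQ = 3665 − 3223 = 442; ΔP = 103 − 79 = 24.
Midpoints: P̄ = 91.00, Q̄ = 3444.0.
ε_s = (ΔQ/ΔP)(P̄/Q̄) = (442/24)(91.00/3444.0).

0.487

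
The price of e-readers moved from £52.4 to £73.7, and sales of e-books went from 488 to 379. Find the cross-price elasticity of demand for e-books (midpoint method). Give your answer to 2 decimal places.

ΔQ_x = 379 − 488 = -109; ΔP_y = 73.7 − 52.4 = 21.3.
Midpoints: P̄_y = 63.05, Q̄_x = 433.5.
ε_xy = (ΔQ_x/ΔP_y)(P̄_y/Q̄_x) = (-109/21.3)(63.05/433.5).

-0.74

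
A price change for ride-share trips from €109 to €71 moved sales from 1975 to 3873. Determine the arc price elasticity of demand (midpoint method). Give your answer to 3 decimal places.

-1.537

ΔQ = 3873 − 1975 = 1898; ΔP = 71 − 109 = -38.
Midpoints: P̄ = 90.00, Q̄ = 2924.0.
ε = (ΔQ/ΔP)(P̄/Q̄) = (1898/-38)(90.00/2924.0).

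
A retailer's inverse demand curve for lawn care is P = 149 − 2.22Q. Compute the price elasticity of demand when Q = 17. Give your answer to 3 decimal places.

-2.948

At Q = 17, P = 149 − 2.22(17) = 111.26.
dP/dQ = −2.22, so dQ/dP = 1/(−2.22) = -0.450.
ε = (dQ/dP)(P/Q) = (-0.450)(111.26/17).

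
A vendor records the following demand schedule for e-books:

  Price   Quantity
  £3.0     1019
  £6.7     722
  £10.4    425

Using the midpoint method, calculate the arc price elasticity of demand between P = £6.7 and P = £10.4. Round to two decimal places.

At P = 6.7, Q = 722; at P = 10.4, Q = 425.
ΔQ = -297, ΔP = 3.7. Midpoints: P̄ = 8.55, Q̄ = 573.5.
ε = (ΔQ/ΔP)(P̄/Q̄) = (-297/3.7)(8.55/573.5).

-1.20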